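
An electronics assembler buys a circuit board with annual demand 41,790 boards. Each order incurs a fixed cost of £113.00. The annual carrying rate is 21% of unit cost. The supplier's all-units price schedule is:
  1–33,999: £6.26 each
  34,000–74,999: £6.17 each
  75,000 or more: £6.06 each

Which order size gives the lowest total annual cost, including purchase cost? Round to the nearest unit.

Holding cost per unit per year at price C is H = 0.21·C.
Candidates are each tier's EOQ (if it falls in that tier) and each price-break quantity.
EOQ at £6.26 = 2680.4 (feasible in tier 1): TC = 41,790×£6.26 + (41,790/2680.4)×113 + (2680.4/2)×0.21×£6.26 = £265,129.01.
EOQ at £6.17 = 2699.8 < 34000, so use break Q=34000: TC = 41,790×£6.17 + (41,790/34000.0)×113 + (34000.0/2)×0.21×£6.17 = £280,010.09.
EOQ at £6.06 = 2724.2 < 75000, so use break Q=75000: TC = 41,790×£6.06 + (41,790/75000.0)×113 + (75000.0/2)×0.21×£6.06 = £301,032.86.
Lowest total cost is £265,129.01 at Q = 2680.4.

Q* ≈ 2,680 boards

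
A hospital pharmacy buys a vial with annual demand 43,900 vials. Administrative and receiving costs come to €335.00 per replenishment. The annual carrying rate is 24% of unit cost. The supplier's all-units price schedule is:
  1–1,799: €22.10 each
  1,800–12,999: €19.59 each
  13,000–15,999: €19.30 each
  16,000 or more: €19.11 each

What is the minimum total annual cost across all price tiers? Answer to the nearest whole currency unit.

TC* ≈ €871,761

Holding cost per unit per year at price C is H = 0.24·C.
Evaluate total cost at each tier's feasible EOQ or, if the EOQ is below the tier, at the tier's minimum quantity.
Tier 1 (€22.10): EOQ = 2354.9 exceeds tier's upper bound 1799, so this tier is dominated.
EOQ at €19.59 = 2501.2 (feasible in tier 2): TC = 43,900×€19.59 + (43,900/2501.2)×335 + (2501.2/2)×0.24×€19.59 = €871,760.60.
EOQ at €19.30 = 2519.9 < 13000, so use break Q=13000: TC = 43,900×€19.30 + (43,900/13000.0)×335 + (13000.0/2)×0.24×€19.30 = €878,509.27.
EOQ at €19.11 = 2532.4 < 16000, so use break Q=16000: TC = 43,900×€19.11 + (43,900/16000.0)×335 + (16000.0/2)×0.24×€19.11 = €876,539.36.
Lowest total cost among the candidates is at Q = 2501.2.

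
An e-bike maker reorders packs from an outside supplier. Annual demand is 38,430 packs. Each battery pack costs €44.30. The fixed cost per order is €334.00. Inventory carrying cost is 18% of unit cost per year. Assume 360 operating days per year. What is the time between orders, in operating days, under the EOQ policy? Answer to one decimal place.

T ≈ 16.8 days

Holding cost H = 0.18 × €44.30 = €7.9740 per unit per year.
The optimal lot size = √(2DS/H) = √(2 × 38,430 × 334 / 7.974) ≈ 1794.26.
Cycle time = Q*/D × 360 = 1794.26 / 38,430 × 360 ≈ 16.808 days.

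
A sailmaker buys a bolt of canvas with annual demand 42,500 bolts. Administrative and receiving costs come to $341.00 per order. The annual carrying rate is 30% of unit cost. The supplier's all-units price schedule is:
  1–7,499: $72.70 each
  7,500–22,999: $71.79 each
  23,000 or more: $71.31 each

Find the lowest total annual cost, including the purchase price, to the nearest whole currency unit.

TC* ≈ $3,114,893

Holding cost per unit per year at price C is H = 0.30·C.
For each price level, check whether its EOQ is feasible; otherwise the best quantity at that price is the breakpoint.
EOQ at $72.70 = 1152.8 (feasible in tier 1): TC = 42,500×$72.70 + (42,500/1152.8)×341 + (1152.8/2)×0.30×$72.70 = $3,114,892.85.
EOQ at $71.79 = 1160.1 < 7500, so use break Q=7500: TC = 42,500×$71.79 + (42,500/7500.0)×341 + (7500.0/2)×0.30×$71.79 = $3,133,771.08.
EOQ at $71.31 = 1164.0 < 23000, so use break Q=23000: TC = 42,500×$71.31 + (42,500/23000.0)×341 + (23000.0/2)×0.30×$71.31 = $3,277,324.61.
Lowest total cost among the candidates is at Q = 1152.8.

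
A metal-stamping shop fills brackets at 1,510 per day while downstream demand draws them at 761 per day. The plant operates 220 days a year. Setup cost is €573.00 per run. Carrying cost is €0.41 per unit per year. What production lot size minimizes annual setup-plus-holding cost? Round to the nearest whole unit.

Annual demand D = 761 × 220 = 167,420.
Production build-up factor (1 − d/p) = 1 − 761/1,510 = 0.4960.
Q* = √(2DS / (H(1 − d/p))) = √(2 × 167,420 × 573 / (0.41 × 0.4960)).
= √(191,863,320 / 0.2034) ≈ 30715.077.

Q* ≈ 30,715 brackets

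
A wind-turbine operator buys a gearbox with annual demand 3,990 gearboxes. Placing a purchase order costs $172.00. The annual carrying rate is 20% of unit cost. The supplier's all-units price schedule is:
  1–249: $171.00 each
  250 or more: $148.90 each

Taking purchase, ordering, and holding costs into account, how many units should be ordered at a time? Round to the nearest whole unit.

Holding cost per unit per year at price C is H = 0.20·C.
For each price level, check whether its EOQ is feasible; otherwise the best quantity at that price is the breakpoint.
EOQ at $171.00 = 200.3 (feasible in tier 1): TC = 3,990×$171.00 + (3,990/200.3)×172 + (200.3/2)×0.20×$171.00 = $689,141.39.
EOQ at $148.90 = 214.7 < 250, so use break Q=250: TC = 3,990×$148.90 + (3,990/250.0)×172 + (250.0/2)×0.20×$148.90 = $600,578.62.
Lowest total cost is $600,578.62 at Q = 250.0.

Q* ≈ 250 gearboxes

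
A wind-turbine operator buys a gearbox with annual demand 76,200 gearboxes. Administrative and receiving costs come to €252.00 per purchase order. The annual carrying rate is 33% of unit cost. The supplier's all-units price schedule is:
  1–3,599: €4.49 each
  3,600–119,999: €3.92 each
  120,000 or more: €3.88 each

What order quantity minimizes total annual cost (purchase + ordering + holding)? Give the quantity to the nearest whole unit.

Q* ≈ 5,449 gearboxes

Holding cost per unit per year at price C is H = 0.33·C.
Evaluate total cost at each tier's feasible EOQ or, if the EOQ is below the tier, at the tier's minimum quantity.
Tier 1 (€4.49): EOQ = 5091.1 exceeds tier's upper bound 3599, so this tier is dominated.
EOQ at €3.92 = 5448.7 (feasible in tier 2): TC = 76,200×€3.92 + (76,200/5448.7)×252 + (5448.7/2)×0.33×€3.92 = €305,752.44.
EOQ at €3.88 = 5476.7 < 120000, so use break Q=120000: TC = 76,200×€3.88 + (76,200/120000.0)×252 + (120000.0/2)×0.33×€3.88 = €372,640.02.
Lowest total cost is €305,752.44 at Q = 5448.7.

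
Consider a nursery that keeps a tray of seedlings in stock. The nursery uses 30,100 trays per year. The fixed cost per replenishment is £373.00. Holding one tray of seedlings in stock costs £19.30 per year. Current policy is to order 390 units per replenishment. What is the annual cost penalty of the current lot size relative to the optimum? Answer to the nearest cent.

EOQ = √(2DS/H) = √(2 × 30,100 × 373 / 19.3) ≈ 1078.63.
Cost at Q* = (D/Q*)S + (Q*/2)H = √(2DSH) ≈ £20,817.63.
Cost at Q = 390: (30,100/390)×373 + (390/2)×19.3 = £28,787.95 + £3,763.50 = £32,551.45.
Excess = £32,551.45 − £20,817.63 = £11,733.82.

Extra cost ≈ £11,733.82 per year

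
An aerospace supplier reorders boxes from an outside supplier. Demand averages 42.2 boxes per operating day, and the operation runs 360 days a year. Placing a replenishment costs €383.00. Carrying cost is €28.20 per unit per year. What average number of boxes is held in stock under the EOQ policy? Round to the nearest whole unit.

Annual demand D = 42.2 × 360 = 15,192.
The optimal lot size = √(2DS/H) = √(2 × 15,192 × 383 / 28.2) ≈ 642.39.
Average inventory = Q*/2 ≈ 642.39 / 2 = 321.194.

Average inventory ≈ 321 boxes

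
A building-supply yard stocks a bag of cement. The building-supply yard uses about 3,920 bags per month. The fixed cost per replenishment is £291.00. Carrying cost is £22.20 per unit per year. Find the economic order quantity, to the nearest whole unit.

Annual demand D = 3,920 × 12 = 47,040.
EOQ = √(2DS / H) = √(2 × 47,040 × 291 / 22.2).
= √(27,377,280 / 22.2) = √1,233,210.8108 ≈ 1110.500.

Q* ≈ 1,111 bags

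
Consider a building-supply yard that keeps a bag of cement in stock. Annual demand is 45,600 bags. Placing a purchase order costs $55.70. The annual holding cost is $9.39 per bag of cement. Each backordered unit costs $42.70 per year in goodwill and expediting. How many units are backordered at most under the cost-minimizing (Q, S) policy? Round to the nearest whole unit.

S* ≈ 146 bags

With planned backorders, Q* = √(2DS/H) · √((H+B)/B).
√(2DS/H) = √(2 × 45,600 × 55.7 / 9.39) = 735.516.
√((H+B)/B) = √((9.39+42.7)/42.7) = 1.1045.
Q* ≈ 812.373.
S* = Q* · H/(H+B) = 812.373 × 9.39/52.09 ≈ 146.442.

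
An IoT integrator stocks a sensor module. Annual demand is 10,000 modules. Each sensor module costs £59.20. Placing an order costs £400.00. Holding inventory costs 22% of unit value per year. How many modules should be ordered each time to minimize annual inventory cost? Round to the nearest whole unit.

Q* ≈ 784 modules

Holding cost H = 0.22 × £59.20 = £13.0240 per unit per year.
EOQ = √(2DS / H) = √(2 × 10,000 × 400 / 13.024).
= √(8,000,000 / 13.024) = √614,250.6143 ≈ 783.741.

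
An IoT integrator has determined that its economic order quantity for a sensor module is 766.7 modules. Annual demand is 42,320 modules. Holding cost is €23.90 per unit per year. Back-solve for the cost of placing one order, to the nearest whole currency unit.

S ≈ €166

The basic EOQ model gives Q* = √(2DS/H); rearrange for the unknown.
From Q* = √(2DS/H): S = Q*²H / (2D) = 766.7² × 23.9 / (2 × 42,320) = 165.9867.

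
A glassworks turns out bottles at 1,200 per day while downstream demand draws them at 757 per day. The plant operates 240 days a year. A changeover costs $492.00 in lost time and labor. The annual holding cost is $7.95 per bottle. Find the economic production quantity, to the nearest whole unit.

Q* ≈ 7,805 bottles

Annual demand D = 757 × 240 = 181,680.
Production build-up factor (1 − d/p) = 1 − 757/1,200 = 0.3692.
Q* = √(2DS / (H(1 − d/p))) = √(2 × 181,680 × 492 / (7.95 × 0.3692)).
= √(178,773,120 / 2.9349) ≈ 7804.702.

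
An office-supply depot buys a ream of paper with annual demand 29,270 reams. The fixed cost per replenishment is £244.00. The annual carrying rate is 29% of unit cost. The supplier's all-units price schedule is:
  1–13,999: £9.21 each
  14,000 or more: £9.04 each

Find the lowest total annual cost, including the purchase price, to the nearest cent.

Holding cost per unit per year at price C is H = 0.29·C.
For each price level, check whether its EOQ is feasible; otherwise the best quantity at that price is the breakpoint.
EOQ at £9.21 = 2312.6 (feasible in tier 1): TC = 29,270×£9.21 + (29,270/2312.6)×244 + (2312.6/2)×0.29×£9.21 = £275,753.31.
EOQ at £9.04 = 2334.2 < 14000, so use break Q=14000: TC = 29,270×£9.04 + (29,270/14000.0)×244 + (14000.0/2)×0.29×£9.04 = £283,462.13.
Lowest total cost among the candidates is at Q = 2312.6.

TC* ≈ £275,753.31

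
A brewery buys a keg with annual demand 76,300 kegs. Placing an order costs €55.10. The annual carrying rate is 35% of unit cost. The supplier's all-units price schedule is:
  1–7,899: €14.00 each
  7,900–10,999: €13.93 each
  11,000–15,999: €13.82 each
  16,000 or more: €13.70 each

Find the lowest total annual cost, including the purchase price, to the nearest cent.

TC* ≈ €1,074,618.76

Holding cost per unit per year at price C is H = 0.35·C.
For each price level, check whether its EOQ is feasible; otherwise the best quantity at that price is the breakpoint.
EOQ at €14.00 = 1310.0 (feasible in tier 1): TC = 76,300×€14.00 + (76,300/1310.0)×55.1 + (1310.0/2)×0.35×€14.00 = €1,074,618.76.
EOQ at €13.93 = 1313.2 < 7900, so use break Q=7900: TC = 76,300×€13.93 + (76,300/7900.0)×55.1 + (7900.0/2)×0.35×€13.93 = €1,082,649.39.
EOQ at €13.82 = 1318.5 < 11000, so use break Q=11000: TC = 76,300×€13.82 + (76,300/11000.0)×55.1 + (11000.0/2)×0.35×€13.82 = €1,081,451.69.
EOQ at €13.70 = 1324.2 < 16000, so use break Q=16000: TC = 76,300×€13.70 + (76,300/16000.0)×55.1 + (16000.0/2)×0.35×€13.70 = €1,083,932.76.
Lowest total cost among the candidates is at Q = 1310.0.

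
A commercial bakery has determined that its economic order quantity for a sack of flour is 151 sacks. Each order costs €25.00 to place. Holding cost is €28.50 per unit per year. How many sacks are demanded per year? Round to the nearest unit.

D ≈ 12,997 sacks per year

The basic EOQ model gives Q* = √(2DS/H); rearrange for the unknown.
From Q* = √(2DS/H): D = Q*²H / (2S) = 151² × 28.5 / (2 × 25) = 12996.570.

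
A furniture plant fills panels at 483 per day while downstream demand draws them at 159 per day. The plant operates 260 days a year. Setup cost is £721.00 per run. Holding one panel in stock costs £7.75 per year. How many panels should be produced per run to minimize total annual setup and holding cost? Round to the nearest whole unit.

Q* ≈ 3,386 panels

Annual demand D = 159 × 260 = 41,340.
Production build-up factor (1 − d/p) = 1 − 159/483 = 0.6708.
Q* = √(2DS / (H(1 − d/p))) = √(2 × 41,340 × 721 / (7.75 × 0.6708)).
= √(59,612,280 / 5.1988) ≈ 3386.243.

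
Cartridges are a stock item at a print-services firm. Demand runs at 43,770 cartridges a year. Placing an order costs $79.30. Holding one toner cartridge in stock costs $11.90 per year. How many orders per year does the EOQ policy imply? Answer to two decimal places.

N ≈ 57.31 orders per year

EOQ = √(2DS/H) = √(2 × 43,770 × 79.3 / 11.9) ≈ 763.78.
Orders per year = D / Q* = 43,770 / 763.78 ≈ 57.307.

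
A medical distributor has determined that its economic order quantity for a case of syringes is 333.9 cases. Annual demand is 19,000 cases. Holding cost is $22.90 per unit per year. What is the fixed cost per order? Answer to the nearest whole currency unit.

S ≈ $67

The basic EOQ model gives Q* = √(2DS/H); rearrange for the unknown.
From Q* = √(2DS/H): S = Q*²H / (2D) = 333.9² × 22.9 / (2 × 19,000) = 67.1869.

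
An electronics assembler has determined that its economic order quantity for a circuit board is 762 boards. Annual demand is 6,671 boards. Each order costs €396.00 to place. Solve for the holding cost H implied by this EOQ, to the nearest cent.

H ≈ €9.10

Invert the EOQ relation Q*² = 2DS/H.
From Q* = √(2DS/H): H = 2DS / Q*² = 2 × 6,671 × 396 / 762² = 9.0993.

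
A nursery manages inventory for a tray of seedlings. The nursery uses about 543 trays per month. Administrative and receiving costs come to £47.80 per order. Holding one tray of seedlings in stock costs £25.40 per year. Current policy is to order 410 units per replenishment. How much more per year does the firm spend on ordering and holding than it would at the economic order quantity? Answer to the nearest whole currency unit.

Extra cost ≈ £1,989 per year

Annual demand D = 543 × 12 = 6,516.
EOQ = √(2DS/H) = √(2 × 6,516 × 47.8 / 25.4) ≈ 156.60.
Cost at Q* = (D/Q*)S + (Q*/2)H = √(2DSH) ≈ £3,977.74.
Cost at Q = 410: (6,516/410)×47.8 + (410/2)×25.4 = £759.67 + £5,207.00 = £5,966.67.
Excess = £5,966.67 − £3,977.74 = £1,988.93.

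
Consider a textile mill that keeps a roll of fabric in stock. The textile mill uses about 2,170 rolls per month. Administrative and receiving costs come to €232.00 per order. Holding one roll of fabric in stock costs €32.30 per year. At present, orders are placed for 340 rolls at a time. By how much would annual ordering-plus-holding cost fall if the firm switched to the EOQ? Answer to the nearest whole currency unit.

Annual demand D = 2,170 × 12 = 26,040.
EOQ = √(2DS/H) = √(2 × 26,040 × 232 / 32.3) ≈ 611.62.
Cost at Q* = (D/Q*)S + (Q*/2)H = √(2DSH) ≈ €19,755.17.
Cost at Q = 340: (26,040/340)×232 + (340/2)×32.3 = €17,768.47 + €5,491.00 = €23,259.47.
Excess = €23,259.47 − €19,755.17 = €3,504.30.

Extra cost ≈ €3,504 per year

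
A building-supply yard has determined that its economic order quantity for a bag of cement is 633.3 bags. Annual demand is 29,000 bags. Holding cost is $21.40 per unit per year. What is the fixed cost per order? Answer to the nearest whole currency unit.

S ≈ $148

Invert the EOQ relation Q*² = 2DS/H.
From Q* = √(2DS/H): S = Q*²H / (2D) = 633.3² × 21.4 / (2 × 29,000) = 147.9806.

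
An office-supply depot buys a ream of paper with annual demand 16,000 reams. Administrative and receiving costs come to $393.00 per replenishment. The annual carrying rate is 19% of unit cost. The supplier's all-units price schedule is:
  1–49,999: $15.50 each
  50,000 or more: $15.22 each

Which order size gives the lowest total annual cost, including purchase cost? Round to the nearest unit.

Q* ≈ 2,066 reams

Holding cost per unit per year at price C is H = 0.19·C.
Candidates are each tier's EOQ (if it falls in that tier) and each price-break quantity.
EOQ at $15.50 = 2066.5 (feasible in tier 1): TC = 16,000×$15.50 + (16,000/2066.5)×393 + (2066.5/2)×0.19×$15.50 = $254,085.75.
EOQ at $15.22 = 2085.4 < 50000, so use break Q=50000: TC = 16,000×$15.22 + (16,000/50000.0)×393 + (50000.0/2)×0.19×$15.22 = $315,940.76.
Lowest total cost is $254,085.75 at Q = 2066.5.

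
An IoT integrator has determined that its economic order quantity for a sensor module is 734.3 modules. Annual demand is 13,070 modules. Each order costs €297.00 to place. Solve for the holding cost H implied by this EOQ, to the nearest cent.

Invert the EOQ relation Q*² = 2DS/H.
From Q* = √(2DS/H): H = 2DS / Q*² = 2 × 13,070 × 297 / 734.3² = 14.3984.

H ≈ €14.40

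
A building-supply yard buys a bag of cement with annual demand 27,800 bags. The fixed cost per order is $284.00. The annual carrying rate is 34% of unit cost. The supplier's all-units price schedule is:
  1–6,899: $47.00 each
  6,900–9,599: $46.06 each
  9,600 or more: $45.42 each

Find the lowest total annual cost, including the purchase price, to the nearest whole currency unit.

Holding cost per unit per year at price C is H = 0.34·C.
Evaluate total cost at each tier's feasible EOQ or, if the EOQ is below the tier, at the tier's minimum quantity.
EOQ at $47.00 = 994.0 (feasible in tier 1): TC = 27,800×$47.00 + (27,800/994.0)×284 + (994.0/2)×0.34×$47.00 = $1,322,484.92.
EOQ at $46.06 = 1004.1 < 6900, so use break Q=6900: TC = 27,800×$46.06 + (27,800/6900.0)×284 + (6900.0/2)×0.34×$46.06 = $1,335,640.61.
EOQ at $45.42 = 1011.2 < 9600, so use break Q=9600: TC = 27,800×$45.42 + (27,800/9600.0)×284 + (9600.0/2)×0.34×$45.42 = $1,337,623.86.
Lowest total cost among the candidates is at Q = 994.0.

TC* ≈ $1,322,485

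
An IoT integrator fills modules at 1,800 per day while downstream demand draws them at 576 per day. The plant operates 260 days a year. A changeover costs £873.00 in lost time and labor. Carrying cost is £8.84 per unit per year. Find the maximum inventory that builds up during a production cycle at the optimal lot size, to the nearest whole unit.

I_max ≈ 4,485 modules

Annual demand D = 576 × 260 = 149,760.
Production build-up factor (1 − d/p) = 1 − 576/1,800 = 0.6800.
Q* = √(2DS / (H(1 − d/p))) = √(2 × 149,760 × 873 / (8.84 × 0.6800)).
= √(261,480,960 / 6.0112) ≈ 6595.374.
Maximum inventory = Q*(1 − d/p) = 6595.374 × 0.6800 ≈ 4484.855.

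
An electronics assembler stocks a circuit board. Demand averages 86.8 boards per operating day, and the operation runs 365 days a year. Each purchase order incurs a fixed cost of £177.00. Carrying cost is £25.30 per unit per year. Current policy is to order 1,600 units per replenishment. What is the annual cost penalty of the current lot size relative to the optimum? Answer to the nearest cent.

Extra cost ≈ £6,899.93 per year

Annual demand D = 86.8 × 365 = 31,682.
EOQ = √(2DS/H) = √(2 × 31,682 × 177 / 25.3) ≈ 665.81.
Cost at Q* = (D/Q*)S + (Q*/2)H = √(2DSH) ≈ £16,844.89.
Cost at Q = 1,600: (31,682/1,600)×177 + (1,600/2)×25.3 = £3,504.82 + £20,240.00 = £23,744.82.
Excess = £23,744.82 − £16,844.89 = £6,899.93.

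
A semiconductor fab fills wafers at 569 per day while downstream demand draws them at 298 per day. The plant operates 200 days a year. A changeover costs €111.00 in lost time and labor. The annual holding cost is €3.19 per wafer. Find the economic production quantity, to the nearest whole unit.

Annual demand D = 298 × 200 = 59,600.
Production build-up factor (1 − d/p) = 1 − 298/569 = 0.4763.
Q* = √(2DS / (H(1 − d/p))) = √(2 × 59,600 × 111 / (3.19 × 0.4763)).
= √(13,231,200 / 1.5193) ≈ 2951.045.

Q* ≈ 2,951 wafers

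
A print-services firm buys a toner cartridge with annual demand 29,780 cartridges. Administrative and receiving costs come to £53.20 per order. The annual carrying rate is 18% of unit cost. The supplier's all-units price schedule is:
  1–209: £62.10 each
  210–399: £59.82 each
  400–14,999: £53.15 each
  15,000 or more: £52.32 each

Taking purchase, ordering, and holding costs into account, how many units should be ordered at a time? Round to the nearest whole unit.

Q* ≈ 575 cartridges

Holding cost per unit per year at price C is H = 0.18·C.
Evaluate total cost at each tier's feasible EOQ or, if the EOQ is below the tier, at the tier's minimum quantity.
Tier 1 (£62.10): EOQ = 532.4 exceeds tier's upper bound 209, so this tier is dominated.
Tier 2 (£59.82): EOQ = 542.5 exceeds tier's upper bound 399, so this tier is dominated.
EOQ at £53.15 = 575.5 (feasible in tier 3): TC = 29,780×£53.15 + (29,780/575.5)×53.2 + (575.5/2)×0.18×£53.15 = £1,588,312.81.
EOQ at £52.32 = 580.0 < 15000, so use break Q=15000: TC = 29,780×£52.32 + (29,780/15000.0)×53.2 + (15000.0/2)×0.18×£52.32 = £1,628,827.22.
Lowest total cost is £1,588,312.81 at Q = 575.5.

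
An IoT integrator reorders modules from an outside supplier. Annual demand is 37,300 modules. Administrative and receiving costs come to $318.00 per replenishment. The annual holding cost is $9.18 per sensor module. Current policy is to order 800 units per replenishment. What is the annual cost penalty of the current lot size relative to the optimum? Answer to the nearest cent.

Extra cost ≈ $3,741.54 per year

EOQ = √(2DS/H) = √(2 × 37,300 × 318 / 9.18) ≈ 1607.54.
Cost at Q* = (D/Q*)S + (Q*/2)H = √(2DSH) ≈ $14,757.21.
Cost at Q = 800: (37,300/800)×318 + (800/2)×9.18 = $14,826.75 + $3,672.00 = $18,498.75.
Excess = $18,498.75 − $14,757.21 = $3,741.54.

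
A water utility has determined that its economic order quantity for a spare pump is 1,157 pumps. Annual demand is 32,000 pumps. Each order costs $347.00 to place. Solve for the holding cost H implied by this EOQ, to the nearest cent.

Invert the EOQ relation Q*² = 2DS/H.
From Q* = √(2DS/H): H = 2DS / Q*² = 2 × 32,000 × 347 / 1,157² = 16.5899.

H ≈ $16.59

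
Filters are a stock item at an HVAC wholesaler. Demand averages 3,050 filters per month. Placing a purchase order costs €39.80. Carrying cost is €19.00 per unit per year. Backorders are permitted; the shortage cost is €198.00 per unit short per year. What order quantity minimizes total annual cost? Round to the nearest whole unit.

Q* ≈ 410 filters

Annual demand D = 3,050 × 12 = 36,600.
With planned backorders, Q* = √(2DS/H) · √((H+B)/B).
√(2DS/H) = √(2 × 36,600 × 39.8 / 19) = 391.580.
√((H+B)/B) = √((19+198)/198) = 1.0469.
Q* ≈ 409.937.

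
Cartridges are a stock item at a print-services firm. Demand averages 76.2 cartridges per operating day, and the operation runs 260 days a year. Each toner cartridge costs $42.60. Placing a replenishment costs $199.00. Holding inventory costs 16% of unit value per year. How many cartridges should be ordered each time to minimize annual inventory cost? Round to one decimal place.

Annual demand D = 76.2 × 260 = 19,812.
Holding cost H = 0.16 × $42.60 = $6.8160 per unit per year.
EOQ = √(2DS / H) = √(2 × 19,812 × 199 / 6.816).
= √(7,885,176 / 6.816) = √1,156,862.6761 ≈ 1075.576.

Q* ≈ 1,075.6 cartridges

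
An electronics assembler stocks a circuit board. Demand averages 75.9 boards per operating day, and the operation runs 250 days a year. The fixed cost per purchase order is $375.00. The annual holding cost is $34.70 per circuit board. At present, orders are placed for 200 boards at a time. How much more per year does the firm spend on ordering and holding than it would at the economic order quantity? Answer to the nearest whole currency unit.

Annual demand D = 75.9 × 250 = 18,975.
EOQ = √(2DS/H) = √(2 × 18,975 × 375 / 34.7) ≈ 640.41.
Cost at Q* = (D/Q*)S + (Q*/2)H = √(2DSH) ≈ $22,222.16.
Cost at Q = 200: (18,975/200)×375 + (200/2)×34.7 = $35,578.12 + $3,470.00 = $39,048.12.
Excess = $39,048.12 − $22,222.16 = $16,825.97.

Extra cost ≈ $16,826 per year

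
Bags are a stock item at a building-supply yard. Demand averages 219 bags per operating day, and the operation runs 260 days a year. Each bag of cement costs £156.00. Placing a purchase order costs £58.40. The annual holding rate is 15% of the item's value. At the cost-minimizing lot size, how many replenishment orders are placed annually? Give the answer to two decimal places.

N ≈ 106.81 orders per year

Annual demand D = 219 × 260 = 56,940.
Holding cost H = 0.15 × £156.00 = £23.4000 per unit per year.
The optimal lot size = √(2DS/H) = √(2 × 56,940 × 58.4 / 23.4) ≈ 533.12.
Orders per year = D / Q* = 56,940 / 533.12 ≈ 106.806.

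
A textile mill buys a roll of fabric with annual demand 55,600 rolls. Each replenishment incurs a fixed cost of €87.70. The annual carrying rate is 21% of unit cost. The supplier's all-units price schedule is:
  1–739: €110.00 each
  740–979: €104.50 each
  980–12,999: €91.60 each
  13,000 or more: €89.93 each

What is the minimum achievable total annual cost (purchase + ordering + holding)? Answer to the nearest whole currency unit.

TC* ≈ €5,107,361

Holding cost per unit per year at price C is H = 0.21·C.
For each price level, check whether its EOQ is feasible; otherwise the best quantity at that price is the breakpoint.
EOQ at €110.00 = 649.7 (feasible in tier 1): TC = 55,600×€110.00 + (55,600/649.7)×87.7 + (649.7/2)×0.21×€110.00 = €6,131,009.22.
EOQ at €104.50 = 666.6 < 740, so use break Q=740: TC = 55,600×€104.50 + (55,600/740.0)×87.7 + (740.0/2)×0.21×€104.50 = €5,824,909.00.
EOQ at €91.60 = 712.0 < 980, so use break Q=980: TC = 55,600×€91.60 + (55,600/980.0)×87.7 + (980.0/2)×0.21×€91.60 = €5,107,361.27.
EOQ at €89.93 = 718.6 < 13000, so use break Q=13000: TC = 55,600×€89.93 + (55,600/13000.0)×87.7 + (13000.0/2)×0.21×€89.93 = €5,123,237.54.
Lowest total cost among the candidates is at Q = 980.0.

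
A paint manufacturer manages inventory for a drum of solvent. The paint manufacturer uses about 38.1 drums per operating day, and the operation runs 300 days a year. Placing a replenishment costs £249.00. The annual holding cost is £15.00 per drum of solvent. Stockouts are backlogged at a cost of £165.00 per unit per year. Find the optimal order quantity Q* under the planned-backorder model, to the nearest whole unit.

Q* ≈ 643 drums

Annual demand D = 38.1 × 300 = 11,430.
With planned backorders, Q* = √(2DS/H) · √((H+B)/B).
√(2DS/H) = √(2 × 11,430 × 249 / 15) = 616.016.
√((H+B)/B) = √((15+165)/165) = 1.0445.
Q* ≈ 643.408.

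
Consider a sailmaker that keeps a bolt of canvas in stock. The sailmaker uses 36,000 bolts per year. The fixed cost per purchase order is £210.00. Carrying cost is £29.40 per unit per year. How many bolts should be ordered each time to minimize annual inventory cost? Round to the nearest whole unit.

EOQ = √(2DS / H) = √(2 × 36,000 × 210 / 29.4).
= √(15,120,000 / 29.4) = √514,285.7143 ≈ 717.137.

Q* ≈ 717 bolts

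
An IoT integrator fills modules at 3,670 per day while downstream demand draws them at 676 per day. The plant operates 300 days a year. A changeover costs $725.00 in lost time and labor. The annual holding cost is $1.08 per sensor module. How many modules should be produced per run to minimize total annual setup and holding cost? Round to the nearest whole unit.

Q* ≈ 18,269 modules

Annual demand D = 676 × 300 = 202,800.
Production build-up factor (1 − d/p) = 1 − 676/3,670 = 0.8158.
Q* = √(2DS / (H(1 − d/p))) = √(2 × 202,800 × 725 / (1.08 × 0.8158)).
= √(294,060,000 / 0.8811) ≈ 18268.935.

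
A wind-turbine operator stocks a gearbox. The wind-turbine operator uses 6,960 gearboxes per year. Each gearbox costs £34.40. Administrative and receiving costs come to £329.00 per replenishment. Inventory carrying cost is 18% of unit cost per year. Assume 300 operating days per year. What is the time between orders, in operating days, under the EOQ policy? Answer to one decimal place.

Holding cost H = 0.18 × £34.40 = £6.1920 per unit per year.
The optimal lot size = √(2DS/H) = √(2 × 6,960 × 329 / 6.192) ≈ 860.01.
Cycle time = Q*/D × 300 = 860.01 / 6,960 × 300 ≈ 37.069 days.

T ≈ 37.1 days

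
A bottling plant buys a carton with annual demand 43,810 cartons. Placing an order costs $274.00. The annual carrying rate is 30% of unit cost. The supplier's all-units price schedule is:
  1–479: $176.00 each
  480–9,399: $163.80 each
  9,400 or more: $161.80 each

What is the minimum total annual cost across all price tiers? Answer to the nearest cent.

TC* ≈ $7,210,425.45

Holding cost per unit per year at price C is H = 0.30·C.
Candidates are each tier's EOQ (if it falls in that tier) and each price-break quantity.
Tier 1 ($176.00): EOQ = 674.3 exceeds tier's upper bound 479, so this tier is dominated.
EOQ at $163.80 = 699.0 (feasible in tier 2): TC = 43,810×$163.80 + (43,810/699.0)×274 + (699.0/2)×0.30×$163.80 = $7,210,425.45.
EOQ at $161.80 = 703.3 < 9400, so use break Q=9400: TC = 43,810×$161.80 + (43,810/9400.0)×274 + (9400.0/2)×0.30×$161.80 = $7,317,873.01.
Lowest total cost among the candidates is at Q = 699.0.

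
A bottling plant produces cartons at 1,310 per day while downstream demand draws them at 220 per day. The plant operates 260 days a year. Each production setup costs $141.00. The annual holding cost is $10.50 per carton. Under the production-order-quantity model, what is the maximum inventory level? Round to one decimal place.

Annual demand D = 220 × 260 = 57,200.
Production build-up factor (1 − d/p) = 1 − 220/1,310 = 0.8321.
Q* = √(2DS / (H(1 − d/p))) = √(2 × 57,200 × 141 / (10.5 × 0.8321)).
= √(16,130,400 / 8.7366) ≈ 1358.784.
Maximum inventory = Q*(1 − d/p) = 1358.784 × 0.8321 ≈ 1130.591.

I_max ≈ 1,130.6 cartons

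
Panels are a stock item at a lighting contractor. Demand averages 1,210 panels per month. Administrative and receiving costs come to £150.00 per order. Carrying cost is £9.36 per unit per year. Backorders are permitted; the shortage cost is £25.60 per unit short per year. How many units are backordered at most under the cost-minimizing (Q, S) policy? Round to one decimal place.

Annual demand D = 1,210 × 12 = 14,520.
With planned backorders, Q* = √(2DS/H) · √((H+B)/B).
√(2DS/H) = √(2 × 14,520 × 150 / 9.36) = 682.191.
√((H+B)/B) = √((9.36+25.6)/25.6) = 1.1686.
Q* ≈ 797.208.
S* = Q* · H/(H+B) = 797.208 × 9.36/34.96 ≈ 213.440.

S* ≈ 213.4 panels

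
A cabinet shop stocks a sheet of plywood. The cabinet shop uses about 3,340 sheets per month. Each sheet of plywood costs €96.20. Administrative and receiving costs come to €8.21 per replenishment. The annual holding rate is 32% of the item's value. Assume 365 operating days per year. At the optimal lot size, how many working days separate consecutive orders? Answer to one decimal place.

T ≈ 1.3 days

Annual demand D = 3,340 × 12 = 40,080.
Holding cost H = 0.32 × €96.20 = €30.7840 per unit per year.
Q* = √(2DS/H) = √(2 × 40,080 × 8.21 / 30.784) ≈ 146.21.
Cycle time = Q*/D × 365 = 146.21 / 40,080 × 365 ≈ 1.332 days.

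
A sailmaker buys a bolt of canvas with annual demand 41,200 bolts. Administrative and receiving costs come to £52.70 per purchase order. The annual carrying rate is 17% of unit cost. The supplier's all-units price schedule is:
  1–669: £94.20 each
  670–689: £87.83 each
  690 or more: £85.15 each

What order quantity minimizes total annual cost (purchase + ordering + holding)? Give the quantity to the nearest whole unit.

Holding cost per unit per year at price C is H = 0.17·C.
Evaluate total cost at each tier's feasible EOQ or, if the EOQ is below the tier, at the tier's minimum quantity.
EOQ at £94.20 = 520.7 (feasible in tier 1): TC = 41,200×£94.20 + (41,200/520.7)×52.7 + (520.7/2)×0.17×£94.20 = £3,889,379.09.
EOQ at £87.83 = 539.3 < 670, so use break Q=670: TC = 41,200×£87.83 + (41,200/670.0)×52.7 + (670.0/2)×0.17×£87.83 = £3,626,838.58.
EOQ at £85.15 = 547.7 < 690, so use break Q=690: TC = 41,200×£85.15 + (41,200/690.0)×52.7 + (690.0/2)×0.17×£85.15 = £3,516,320.77.
Lowest total cost is £3,516,320.77 at Q = 690.0.

Q* ≈ 690 bolts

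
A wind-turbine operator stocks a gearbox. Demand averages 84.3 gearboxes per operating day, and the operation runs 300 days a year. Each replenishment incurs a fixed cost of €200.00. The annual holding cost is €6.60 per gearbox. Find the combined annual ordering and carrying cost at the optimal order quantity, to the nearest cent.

TC* ≈ €8,171.02

Annual demand D = 84.3 × 300 = 25,290.
EOQ = √(2DS/H) = √(2 × 25,290 × 200 / 6.6) ≈ 1238.03.
At the optimum the two cost components are equal, so total cost = 2·(Q*/2)H = Q*·H.
Minimum total = √(2DSH) = √(2 × 25,290 × 200 × 6.6) ≈ 8171.022.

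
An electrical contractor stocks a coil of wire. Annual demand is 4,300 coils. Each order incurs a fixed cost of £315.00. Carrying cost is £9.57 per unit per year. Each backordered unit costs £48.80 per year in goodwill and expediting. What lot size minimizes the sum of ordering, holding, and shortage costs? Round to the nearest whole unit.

With planned backorders, Q* = √(2DS/H) · √((H+B)/B).
√(2DS/H) = √(2 × 4,300 × 315 / 9.57) = 532.045.
√((H+B)/B) = √((9.57+48.8)/48.8) = 1.0937.
Q* ≈ 581.880.

Q* ≈ 582 coils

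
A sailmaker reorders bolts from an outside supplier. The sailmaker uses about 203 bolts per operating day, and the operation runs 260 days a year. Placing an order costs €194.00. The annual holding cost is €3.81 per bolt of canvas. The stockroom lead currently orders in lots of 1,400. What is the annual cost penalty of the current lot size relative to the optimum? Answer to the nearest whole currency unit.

Extra cost ≈ €1,148 per year

Annual demand D = 203 × 260 = 52,780.
EOQ = √(2DS/H) = √(2 × 52,780 × 194 / 3.81) ≈ 2318.40.
Cost at Q* = (D/Q*)S + (Q*/2)H = √(2DSH) ≈ €8,833.10.
Cost at Q = 1,400: (52,780/1,400)×194 + (1,400/2)×3.81 = €7,313.80 + €2,667.00 = €9,980.80.
Excess = €9,980.80 − €8,833.10 = €1,147.70.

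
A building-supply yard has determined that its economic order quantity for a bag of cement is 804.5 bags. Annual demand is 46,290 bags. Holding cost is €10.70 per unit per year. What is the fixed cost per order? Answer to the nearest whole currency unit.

The basic EOQ model gives Q* = √(2DS/H); rearrange for the unknown.
From Q* = √(2DS/H): S = Q*²H / (2D) = 804.5² × 10.7 / (2 × 46,290) = 74.8029.

S ≈ €75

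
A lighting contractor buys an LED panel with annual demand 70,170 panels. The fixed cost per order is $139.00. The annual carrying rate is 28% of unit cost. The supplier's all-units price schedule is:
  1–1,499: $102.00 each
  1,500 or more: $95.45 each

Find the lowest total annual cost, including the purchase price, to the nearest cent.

Holding cost per unit per year at price C is H = 0.28·C.
Candidates are each tier's EOQ (if it falls in that tier) and each price-break quantity.
EOQ at $102.00 = 826.5 (feasible in tier 1): TC = 70,170×$102.00 + (70,170/826.5)×139 + (826.5/2)×0.28×$102.00 = $7,180,943.55.
EOQ at $95.45 = 854.3 < 1500, so use break Q=1500: TC = 70,170×$95.45 + (70,170/1500.0)×139 + (1500.0/2)×0.28×$95.45 = $6,724,273.42.
Lowest total cost among the candidates is at Q = 1500.0.

TC* ≈ $6,724,273.42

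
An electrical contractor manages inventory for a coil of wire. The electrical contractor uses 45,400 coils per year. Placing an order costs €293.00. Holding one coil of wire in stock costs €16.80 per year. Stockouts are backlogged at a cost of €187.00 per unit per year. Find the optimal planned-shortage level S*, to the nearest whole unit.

With planned backorders, Q* = √(2DS/H) · √((H+B)/B).
√(2DS/H) = √(2 × 45,400 × 293 / 16.8) = 1258.410.
√((H+B)/B) = √((16.8+187)/187) = 1.0440.
Q* ≈ 1313.722.
S* = Q* · H/(H+B) = 1313.722 × 16.8/203.8 ≈ 108.295.

S* ≈ 108 coils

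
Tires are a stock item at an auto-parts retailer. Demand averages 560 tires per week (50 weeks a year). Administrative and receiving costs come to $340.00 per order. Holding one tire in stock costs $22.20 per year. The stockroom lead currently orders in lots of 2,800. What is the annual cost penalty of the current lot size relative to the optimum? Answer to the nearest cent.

Extra cost ≈ $13,920.62 per year

Annual demand D = 560 × 50 = 28,000.
EOQ = √(2DS/H) = √(2 × 28,000 × 340 / 22.2) ≈ 926.10.
Cost at Q* = (D/Q*)S + (Q*/2)H = √(2DSH) ≈ $20,559.38.
Cost at Q = 2,800: (28,000/2,800)×340 + (2,800/2)×22.2 = $3,400.00 + $31,080.00 = $34,480.00.
Excess = $34,480.00 − $20,559.38 = $13,920.62.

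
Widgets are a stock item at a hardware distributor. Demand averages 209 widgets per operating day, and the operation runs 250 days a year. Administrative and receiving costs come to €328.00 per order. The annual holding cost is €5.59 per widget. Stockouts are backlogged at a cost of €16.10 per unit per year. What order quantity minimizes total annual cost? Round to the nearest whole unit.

Q* ≈ 2,874 widgets

Annual demand D = 209 × 250 = 52,250.
With planned backorders, Q* = √(2DS/H) · √((H+B)/B).
√(2DS/H) = √(2 × 52,250 × 328 / 5.59) = 2476.220.
√((H+B)/B) = √((5.59+16.1)/16.1) = 1.1607.
Q* ≈ 2874.127.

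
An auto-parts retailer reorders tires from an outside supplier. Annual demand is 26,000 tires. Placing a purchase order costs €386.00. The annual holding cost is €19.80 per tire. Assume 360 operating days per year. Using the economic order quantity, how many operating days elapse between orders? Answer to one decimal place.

EOQ = √(2DS/H) = √(2 × 26,000 × 386 / 19.8) ≈ 1006.85.
Cycle time = Q*/D × 360 = 1006.85 / 26,000 × 360 ≈ 13.941 days.

T ≈ 13.9 days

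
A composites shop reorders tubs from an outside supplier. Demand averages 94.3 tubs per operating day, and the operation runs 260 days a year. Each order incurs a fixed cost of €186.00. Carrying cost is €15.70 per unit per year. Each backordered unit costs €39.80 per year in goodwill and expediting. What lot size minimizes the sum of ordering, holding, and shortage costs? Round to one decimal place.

Q* ≈ 900.1 tubs

Annual demand D = 94.3 × 260 = 24,518.
With planned backorders, Q* = √(2DS/H) · √((H+B)/B).
√(2DS/H) = √(2 × 24,518 × 186 / 15.7) = 762.192.
√((H+B)/B) = √((15.7+39.8)/39.8) = 1.1809.
Q* ≈ 900.055.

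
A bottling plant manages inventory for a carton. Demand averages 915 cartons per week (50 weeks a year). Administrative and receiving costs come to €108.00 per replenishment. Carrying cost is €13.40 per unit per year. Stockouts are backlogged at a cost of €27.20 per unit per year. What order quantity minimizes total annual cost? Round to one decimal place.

Q* ≈ 1,049.2 cartons

Annual demand D = 915 × 50 = 45,750.
With planned backorders, Q* = √(2DS/H) · √((H+B)/B).
√(2DS/H) = √(2 × 45,750 × 108 / 13.4) = 858.756.
√((H+B)/B) = √((13.4+27.2)/27.2) = 1.2217.
Q* ≈ 1049.177.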